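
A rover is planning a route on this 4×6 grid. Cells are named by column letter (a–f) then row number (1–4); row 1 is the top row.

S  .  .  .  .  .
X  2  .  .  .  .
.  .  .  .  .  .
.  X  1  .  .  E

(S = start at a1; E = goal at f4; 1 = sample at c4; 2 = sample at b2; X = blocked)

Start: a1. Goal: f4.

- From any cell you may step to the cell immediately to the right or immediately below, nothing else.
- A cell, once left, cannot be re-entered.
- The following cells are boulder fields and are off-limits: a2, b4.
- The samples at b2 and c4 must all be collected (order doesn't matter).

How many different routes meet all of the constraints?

A right/down-only route from a1 to f4 makes exactly 3 down-moves and 5 right-moves in some order.
With no other constraints that would be C(8,3) = 56 routes.
A monotone route can only reach the required cells in the order b2, c4, so split there and multiply the segment counts (each segment already excludes blocked cells): a1→b2: 1; b2→c4: 2; c4→f4: 1; product = 2.
That gives 2 routes.

2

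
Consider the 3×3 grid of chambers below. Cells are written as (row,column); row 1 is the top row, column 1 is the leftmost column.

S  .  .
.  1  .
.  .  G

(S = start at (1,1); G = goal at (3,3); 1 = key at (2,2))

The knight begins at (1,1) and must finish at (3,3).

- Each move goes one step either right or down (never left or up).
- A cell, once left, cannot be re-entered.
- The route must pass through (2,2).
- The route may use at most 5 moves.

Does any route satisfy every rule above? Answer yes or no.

yes

One route that works: (1,1) → (2,1) → (2,2) → (3,2) → (3,3).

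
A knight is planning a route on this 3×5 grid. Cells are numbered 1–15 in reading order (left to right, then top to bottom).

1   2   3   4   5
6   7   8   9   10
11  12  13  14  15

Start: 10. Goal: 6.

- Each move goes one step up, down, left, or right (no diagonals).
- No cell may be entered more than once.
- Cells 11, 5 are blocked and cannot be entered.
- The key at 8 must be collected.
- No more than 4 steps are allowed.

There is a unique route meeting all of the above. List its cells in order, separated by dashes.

10 - 9 - 8 - 7 - 6

The 4-move cap with required stops at 8 leaves no slack for detours.
Route from 10: left 4 to 6 — 4 moves in all.
Check: all required cells visited; 4 ≤ 4 moves.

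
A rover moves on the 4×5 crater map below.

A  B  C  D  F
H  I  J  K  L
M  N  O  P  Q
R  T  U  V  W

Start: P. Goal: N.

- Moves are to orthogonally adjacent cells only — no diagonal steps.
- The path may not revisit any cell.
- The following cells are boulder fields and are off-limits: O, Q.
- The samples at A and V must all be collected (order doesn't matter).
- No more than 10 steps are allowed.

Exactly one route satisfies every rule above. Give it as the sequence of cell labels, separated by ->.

The budget equals the shortest possible length, so every move has to be on a shortest route through the required cells.
Route from P: down to V, 3× left (reaching R), 3× up (reaching A), right to B, 2× down (reaching N) — 10 moves in all.
Check: all required cells visited; 10 ≤ 10 moves.

P -> V -> U -> T -> R -> M -> H -> A -> B -> I -> N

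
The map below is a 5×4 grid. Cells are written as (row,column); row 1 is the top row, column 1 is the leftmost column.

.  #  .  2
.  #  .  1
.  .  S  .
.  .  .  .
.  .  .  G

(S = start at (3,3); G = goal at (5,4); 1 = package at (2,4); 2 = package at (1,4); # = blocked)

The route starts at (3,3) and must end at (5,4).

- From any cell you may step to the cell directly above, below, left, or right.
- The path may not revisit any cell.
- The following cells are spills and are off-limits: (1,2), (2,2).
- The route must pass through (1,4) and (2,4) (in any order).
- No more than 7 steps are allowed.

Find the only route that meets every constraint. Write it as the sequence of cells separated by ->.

The budget equals the shortest possible length, so every move has to be on a shortest route through the required cells.
Route from (3,3): up 2 to (1,3), right 1 to (1,4), down 4 to (5,4) — 7 moves in all.
Check: all required cells visited; 7 ≤ 7 moves.

(3,3) -> (2,3) -> (1,3) -> (1,4) -> (2,4) -> (3,4) -> (4,4) -> (5,4)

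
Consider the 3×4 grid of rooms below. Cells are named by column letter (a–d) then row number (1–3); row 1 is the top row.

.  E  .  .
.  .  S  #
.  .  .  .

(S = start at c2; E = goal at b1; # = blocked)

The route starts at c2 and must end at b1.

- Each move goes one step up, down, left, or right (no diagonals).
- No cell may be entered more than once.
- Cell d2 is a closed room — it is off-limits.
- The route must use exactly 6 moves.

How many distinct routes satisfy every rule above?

Need simple routes of exactly 6 moves from c2 to b1 (Manhattan distance 2, so 2 moves are spent on a detour and 2 undoing it).
Enumerating: c2 c3 b3 b2 a2 a1 b1 | c2 c3 b3 a3 a2 a1 b1 | c2 c3 b3 a3 a2 b2 b1 | c2 b2 b3 a3 a2 a1 b1.
That gives 4 routes.

4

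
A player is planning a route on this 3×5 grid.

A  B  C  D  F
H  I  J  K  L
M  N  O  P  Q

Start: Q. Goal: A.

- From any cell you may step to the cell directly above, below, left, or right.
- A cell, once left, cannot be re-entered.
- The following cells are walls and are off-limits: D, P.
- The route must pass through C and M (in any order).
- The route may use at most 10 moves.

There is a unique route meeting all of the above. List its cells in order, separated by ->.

Q -> L -> K -> J -> C -> B -> I -> N -> M -> H -> A

The budget equals the shortest possible length, so every move has to be on a shortest route through the required cells.
Route from Q: up 1 to L, left 2 to J, up 1 to C, left 1 to B, down 2 to N, left 1 to M, up 2 to A — 10 moves in all.
Check: all required cells visited; 10 ≤ 10 moves.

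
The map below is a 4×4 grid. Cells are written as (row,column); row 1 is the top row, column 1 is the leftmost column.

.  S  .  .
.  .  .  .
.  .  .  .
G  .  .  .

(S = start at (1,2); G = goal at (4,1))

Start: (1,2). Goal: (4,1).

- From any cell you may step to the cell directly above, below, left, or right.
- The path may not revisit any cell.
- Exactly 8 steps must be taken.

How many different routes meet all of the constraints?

32

Need simple routes of exactly 8 moves from (1,2) to (4,1) (Manhattan distance 4, so 2 moves are spent on a detour and 2 undoing it).
Branch systematically from the start, pruning whenever the remaining move budget drops below the Manhattan distance to (4,1) or differs from it in parity. Grouping the completions by first move — via (2,2): 8; via (1,1): 5; via (1,3): 19 — and summing: 8 + 5 + 19 = 32.
That gives 32 routes.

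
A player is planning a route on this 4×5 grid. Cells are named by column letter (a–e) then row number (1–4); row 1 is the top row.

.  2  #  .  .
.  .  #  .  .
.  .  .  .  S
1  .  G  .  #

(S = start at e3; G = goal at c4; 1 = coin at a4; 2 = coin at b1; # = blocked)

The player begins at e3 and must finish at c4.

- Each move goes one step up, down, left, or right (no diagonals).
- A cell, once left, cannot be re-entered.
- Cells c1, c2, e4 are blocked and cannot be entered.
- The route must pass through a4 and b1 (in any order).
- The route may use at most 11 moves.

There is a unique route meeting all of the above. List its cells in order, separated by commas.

The budget equals the shortest possible length, so every move has to be on a shortest route through the required cells.
Route from e3: 3× left (reaching b3), 2× up (reaching b1), left to a1, 3× down (reaching a4), 2× right (reaching c4) — 11 moves in all.
Check: all required cells visited; 11 ≤ 11 moves.

e3, d3, c3, b3, b2, b1, a1, a2, a3, a4, b4, c4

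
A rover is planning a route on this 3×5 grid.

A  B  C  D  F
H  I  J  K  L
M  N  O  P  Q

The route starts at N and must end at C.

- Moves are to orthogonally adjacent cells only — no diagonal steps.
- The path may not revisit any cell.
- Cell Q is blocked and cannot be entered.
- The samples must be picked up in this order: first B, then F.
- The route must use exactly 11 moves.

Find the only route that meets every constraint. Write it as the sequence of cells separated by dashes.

The waypoints must appear in the order B, F, with no cell reused.
Route from N: left 1 to M, up 2 to A, right 1 to B, down 1 to I, right 3 to L, up 1 to F, left 2 to C — 11 moves in all.
Check: order respected (B at step 4, F at step 9); 11 moves as required.

N - M - H - A - B - I - J - K - L - F - D - C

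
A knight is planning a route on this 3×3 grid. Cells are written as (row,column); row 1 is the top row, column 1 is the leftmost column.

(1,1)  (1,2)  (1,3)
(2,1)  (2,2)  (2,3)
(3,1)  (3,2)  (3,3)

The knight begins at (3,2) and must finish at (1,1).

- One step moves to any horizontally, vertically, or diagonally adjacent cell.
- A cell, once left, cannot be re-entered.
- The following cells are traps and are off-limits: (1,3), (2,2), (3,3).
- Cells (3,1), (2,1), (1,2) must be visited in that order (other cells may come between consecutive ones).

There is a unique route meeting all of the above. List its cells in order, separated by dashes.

The waypoints must appear in the order (3,1), (2,1), (1,2), with no cell reused.
Route from (3,2): left 1 to (3,1), up 1 to (2,1), up-right 1 to (1,2), left 1 to (1,1) — 4 moves in all.
Check: order respected ((3,1) at step 1, (2,1) at step 2, (1,2) at step 3).

(3,2) - (3,1) - (2,1) - (1,2) - (1,1)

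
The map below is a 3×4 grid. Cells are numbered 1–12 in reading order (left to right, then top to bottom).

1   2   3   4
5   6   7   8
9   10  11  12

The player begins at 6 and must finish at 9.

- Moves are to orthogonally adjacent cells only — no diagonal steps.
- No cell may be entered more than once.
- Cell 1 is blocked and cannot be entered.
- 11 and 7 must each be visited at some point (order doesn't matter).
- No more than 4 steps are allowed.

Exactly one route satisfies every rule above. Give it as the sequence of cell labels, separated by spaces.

Any route must reach 11 and 7 and still end at 9 within 4 moves, so the order of the required stops is forced.
Route from 6: right 1 to 7, down 1 to 11, left 2 to 9 — 4 moves in all.
Check: all required cells visited; 4 ≤ 4 moves.

6 7 11 10 9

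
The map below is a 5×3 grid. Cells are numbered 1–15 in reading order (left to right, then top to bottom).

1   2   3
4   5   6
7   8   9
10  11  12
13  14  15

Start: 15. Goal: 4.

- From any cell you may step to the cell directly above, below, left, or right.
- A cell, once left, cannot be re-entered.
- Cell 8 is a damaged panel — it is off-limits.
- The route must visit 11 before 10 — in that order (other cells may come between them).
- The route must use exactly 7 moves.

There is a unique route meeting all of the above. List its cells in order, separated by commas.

15, 12, 11, 14, 13, 10, 7, 4

The waypoints must appear in the order 11, 10, with no cell reused.
Route from 15: up to 12, left to 11, down to 14, left to 13, 3× up (reaching 4) — 7 moves in all.
Check: order respected (11 at step 2, 10 at step 5); 7 moves as required.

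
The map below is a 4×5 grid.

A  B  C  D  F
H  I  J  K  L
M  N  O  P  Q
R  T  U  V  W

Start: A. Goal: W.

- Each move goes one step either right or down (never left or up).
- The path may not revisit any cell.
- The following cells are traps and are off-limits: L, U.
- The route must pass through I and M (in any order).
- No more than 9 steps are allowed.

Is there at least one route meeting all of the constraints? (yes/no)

M is below but to the left of I: going I → M would need a leftward move and M → I an upward move, so no right/down-only route can visit both required cells.

no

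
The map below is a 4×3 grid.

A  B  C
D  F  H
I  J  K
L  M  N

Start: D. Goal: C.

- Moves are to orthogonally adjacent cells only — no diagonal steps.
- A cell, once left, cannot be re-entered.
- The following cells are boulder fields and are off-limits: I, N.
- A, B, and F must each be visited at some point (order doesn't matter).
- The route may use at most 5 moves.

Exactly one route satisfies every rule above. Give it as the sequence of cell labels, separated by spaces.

The budget equals the shortest possible length, so every move has to be on a shortest route through the required cells.
Route from D: up 1 to A, right 1 to B, down 1 to F, right 1 to H, up 1 to C — 5 moves in all.
Check: all required cells visited; 5 ≤ 5 moves.

D A B F H C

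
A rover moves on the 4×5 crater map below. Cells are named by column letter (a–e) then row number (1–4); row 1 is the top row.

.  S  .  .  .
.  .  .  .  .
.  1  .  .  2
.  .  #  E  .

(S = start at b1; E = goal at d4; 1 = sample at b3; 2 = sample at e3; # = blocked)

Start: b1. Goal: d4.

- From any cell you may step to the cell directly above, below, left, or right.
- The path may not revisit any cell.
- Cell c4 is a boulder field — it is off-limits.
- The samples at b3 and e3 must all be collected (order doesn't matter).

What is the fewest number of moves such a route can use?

7

Any route passes through b3 and e3 in some order between b1 and d4. Summing Manhattan distances along each leg and taking the cheapest ordering (b1 → b3 → e3 → d4) gives a lower bound of 2 + 3 + 2 = 7 moves.
A route of 7 moves achieves this: b1 → b2 → b3 → c3 → d3 → e3 → e4 → d4.
Since 7 matches the lower bound, it is optimal.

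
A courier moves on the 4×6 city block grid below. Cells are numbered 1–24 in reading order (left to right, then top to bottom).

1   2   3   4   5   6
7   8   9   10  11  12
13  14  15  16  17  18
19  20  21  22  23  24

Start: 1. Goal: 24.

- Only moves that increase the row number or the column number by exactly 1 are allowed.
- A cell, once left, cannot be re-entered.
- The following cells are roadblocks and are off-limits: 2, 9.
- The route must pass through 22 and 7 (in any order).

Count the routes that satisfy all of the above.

7

A right/down-only route from 1 to 24 makes exactly 3 down-moves and 5 right-moves in some order.
With no other constraints that would be C(8,3) = 56 routes.
A monotone route can only reach the required cells in the order 7, 22, so split there and multiply the segment counts (each segment already excludes blocked cells): 1→7: 1; 7→22: 7; 22→24: 1; product = 7.
That gives 7 routes.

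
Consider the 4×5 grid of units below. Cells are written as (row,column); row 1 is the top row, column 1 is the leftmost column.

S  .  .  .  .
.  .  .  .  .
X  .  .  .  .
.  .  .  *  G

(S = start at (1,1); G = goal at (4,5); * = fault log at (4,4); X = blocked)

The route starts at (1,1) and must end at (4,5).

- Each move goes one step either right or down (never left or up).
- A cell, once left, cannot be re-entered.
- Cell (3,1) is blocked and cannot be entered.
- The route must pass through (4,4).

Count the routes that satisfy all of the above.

16

A right/down-only route from (1,1) to (4,5) makes exactly 3 down-moves and 4 right-moves in some order.
With no other constraints that would be C(7,3) = 35 routes.
Split at (4,4) and multiply the segment counts (each segment already excludes blocked cells): (1,1)→(4,4): 16; (4,4)→(4,5): 1; product = 16.
That gives 16 routes.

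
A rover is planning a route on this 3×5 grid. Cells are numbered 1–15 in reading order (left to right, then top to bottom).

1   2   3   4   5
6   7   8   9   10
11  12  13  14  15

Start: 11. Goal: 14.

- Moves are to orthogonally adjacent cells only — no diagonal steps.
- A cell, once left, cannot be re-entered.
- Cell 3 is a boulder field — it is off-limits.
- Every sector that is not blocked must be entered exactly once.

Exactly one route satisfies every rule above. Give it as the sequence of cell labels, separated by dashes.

Need to visit all 14 open cells exactly once, starting at 11 and ending at 14.
Route from 11: 2× up (reaching 1), right to 2, 2× down (reaching 12), right to 13, up to 8, right to 9, up to 4, right to 5, 2× down (reaching 15), left to 14 — 13 moves in all.
Check: all 14 open cells covered.

11 - 6 - 1 - 2 - 7 - 12 - 13 - 8 - 9 - 4 - 5 - 10 - 15 - 14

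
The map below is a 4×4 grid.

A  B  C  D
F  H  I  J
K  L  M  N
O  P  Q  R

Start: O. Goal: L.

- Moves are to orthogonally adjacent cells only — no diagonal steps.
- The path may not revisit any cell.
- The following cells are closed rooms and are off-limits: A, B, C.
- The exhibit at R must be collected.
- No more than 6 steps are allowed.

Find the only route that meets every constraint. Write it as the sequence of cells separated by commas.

The 6-move cap with required stops at R leaves no slack for detours.
Route from O: right 3 to R, up 1 to N, left 2 to L — 6 moves in all.
Check: all required cells visited; 6 ≤ 6 moves.

O, P, Q, R, N, M, L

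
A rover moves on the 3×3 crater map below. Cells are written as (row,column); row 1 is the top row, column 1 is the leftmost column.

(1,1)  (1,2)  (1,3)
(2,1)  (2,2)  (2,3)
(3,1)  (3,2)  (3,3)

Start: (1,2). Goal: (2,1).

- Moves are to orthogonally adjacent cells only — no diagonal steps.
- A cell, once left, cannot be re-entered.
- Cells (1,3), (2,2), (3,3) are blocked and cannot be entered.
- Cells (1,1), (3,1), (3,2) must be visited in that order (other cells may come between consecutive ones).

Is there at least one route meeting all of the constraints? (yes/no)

no

(3,2) must be visited but has only one open neighbour ((3,1)), and it is neither the start nor the goal — the route would have to enter and leave through (3,1), re-entering it.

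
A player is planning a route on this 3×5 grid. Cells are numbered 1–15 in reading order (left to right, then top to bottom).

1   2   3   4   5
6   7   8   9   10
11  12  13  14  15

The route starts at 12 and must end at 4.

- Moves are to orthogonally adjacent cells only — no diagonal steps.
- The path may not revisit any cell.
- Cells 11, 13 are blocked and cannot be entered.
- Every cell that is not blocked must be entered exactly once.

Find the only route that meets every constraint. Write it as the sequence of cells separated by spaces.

12 7 6 1 2 3 8 9 14 15 10 5 4

Need to visit all 13 open cells exactly once, starting at 12 and ending at 4.
Route from 12: up 1 to 7, left 1 to 6, up 1 to 1, right 2 to 3, down 1 to 8, right 1 to 9, down 1 to 14, right 1 to 15, up 2 to 5, left 1 to 4 — 12 moves in all.
Check: all 13 open cells covered.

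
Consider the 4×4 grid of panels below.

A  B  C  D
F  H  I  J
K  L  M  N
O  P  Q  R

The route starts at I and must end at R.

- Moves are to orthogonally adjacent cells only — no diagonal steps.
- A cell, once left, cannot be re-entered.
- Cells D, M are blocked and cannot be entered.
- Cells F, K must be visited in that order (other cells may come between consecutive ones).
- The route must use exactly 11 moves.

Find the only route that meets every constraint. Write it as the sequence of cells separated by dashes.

I - C - B - A - F - H - L - K - O - P - Q - R

The waypoints must appear in the order F, K, with no cell reused.
Route from I: up 1 to C, left 2 to A, down 1 to F, right 1 to H, down 1 to L, left 1 to K, down 1 to O, right 3 to R — 11 moves in all.
Check: order respected (F at step 4, K at step 7); 11 moves as required.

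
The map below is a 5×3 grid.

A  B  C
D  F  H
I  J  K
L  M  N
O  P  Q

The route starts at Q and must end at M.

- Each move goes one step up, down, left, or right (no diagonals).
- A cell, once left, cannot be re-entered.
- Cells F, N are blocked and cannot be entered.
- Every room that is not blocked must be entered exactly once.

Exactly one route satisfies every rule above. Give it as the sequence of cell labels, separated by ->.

Need to visit all 13 open cells exactly once, starting at Q and ending at M.
Cell D has only two open neighbours (A and I), so the path must pass straight through it: one of those is the cell it's entered from and the other is where it exits.
Route from Q: left 2 to O, up 4 to A, right 2 to C, down 2 to K, left 1 to J, down 1 to M — 12 moves in all.
Check: all 13 open cells covered.

Q -> P -> O -> L -> I -> D -> A -> B -> C -> H -> K -> J -> M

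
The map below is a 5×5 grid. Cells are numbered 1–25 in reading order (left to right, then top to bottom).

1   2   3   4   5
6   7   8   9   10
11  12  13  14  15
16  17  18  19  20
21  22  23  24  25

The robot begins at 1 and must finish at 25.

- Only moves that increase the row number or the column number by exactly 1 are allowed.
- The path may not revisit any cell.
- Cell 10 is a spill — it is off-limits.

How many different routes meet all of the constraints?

65

A right/down-only route from 1 to 25 makes exactly 4 down-moves and 4 right-moves in some order.
With no other constraints that would be C(8,4) = 70 routes.
Subtract routes through each blocked cell (inclusion–exclusion for overlaps): − through 10: 5 → 65.
That gives 65 routes.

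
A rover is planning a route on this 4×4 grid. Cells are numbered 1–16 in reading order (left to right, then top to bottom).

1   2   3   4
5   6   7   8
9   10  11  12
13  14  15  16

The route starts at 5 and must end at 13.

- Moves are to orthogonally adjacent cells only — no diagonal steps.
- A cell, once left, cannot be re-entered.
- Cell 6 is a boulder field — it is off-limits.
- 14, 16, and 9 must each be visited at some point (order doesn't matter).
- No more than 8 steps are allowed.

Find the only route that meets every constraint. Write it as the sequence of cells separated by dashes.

5 - 9 - 10 - 11 - 12 - 16 - 15 - 14 - 13

The budget equals the shortest possible length, so every move has to be on a shortest route through the required cells.
Route from 5: down to 9, 3× right (reaching 12), down to 16, 3× left (reaching 13) — 8 moves in all.
Check: all required cells visited; 8 ≤ 8 moves.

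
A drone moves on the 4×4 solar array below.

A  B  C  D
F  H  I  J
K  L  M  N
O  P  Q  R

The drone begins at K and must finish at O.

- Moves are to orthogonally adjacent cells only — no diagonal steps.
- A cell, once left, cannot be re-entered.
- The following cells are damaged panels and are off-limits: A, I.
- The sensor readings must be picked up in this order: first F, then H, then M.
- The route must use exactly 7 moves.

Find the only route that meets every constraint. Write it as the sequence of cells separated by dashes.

The waypoints must appear in the order F, H, M, with no cell reused.
Route from K: up to F, right to H, down to L, right to M, down to Q, 2× left (reaching O) — 7 moves in all.
Check: order respected (F at step 1, H at step 2, M at step 4); 7 moves as required.

K - F - H - L - M - Q - P - O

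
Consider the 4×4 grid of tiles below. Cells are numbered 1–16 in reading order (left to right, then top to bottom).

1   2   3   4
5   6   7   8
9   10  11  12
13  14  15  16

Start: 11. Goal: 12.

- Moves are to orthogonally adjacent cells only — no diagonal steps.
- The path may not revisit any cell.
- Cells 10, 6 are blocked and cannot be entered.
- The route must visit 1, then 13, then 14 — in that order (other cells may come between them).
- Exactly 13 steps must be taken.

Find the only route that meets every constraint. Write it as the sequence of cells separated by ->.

11 -> 7 -> 8 -> 4 -> 3 -> 2 -> 1 -> 5 -> 9 -> 13 -> 14 -> 15 -> 16 -> 12

The waypoints must appear in the order 1, 13, 14, with no cell reused.
Route from 11: up to 7, right to 8, up to 4, 3× left (reaching 1), 3× down (reaching 13), 3× right (reaching 16), up to 12 — 13 moves in all.
Check: order respected (1 at step 6, 13 at step 9, 14 at step 10); 13 moves as required.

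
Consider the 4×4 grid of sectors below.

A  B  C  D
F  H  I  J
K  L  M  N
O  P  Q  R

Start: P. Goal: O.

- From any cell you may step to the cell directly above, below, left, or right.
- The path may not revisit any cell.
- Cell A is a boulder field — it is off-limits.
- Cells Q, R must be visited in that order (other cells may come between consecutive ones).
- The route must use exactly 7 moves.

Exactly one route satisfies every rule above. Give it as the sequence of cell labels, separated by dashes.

P - Q - R - N - M - L - K - O

The waypoints must appear in the order Q, R, with no cell reused.
Route from P: 2× right (reaching R), up to N, 3× left (reaching K), down to O — 7 moves in all.
Check: order respected (Q at step 1, R at step 2); 7 moves as required.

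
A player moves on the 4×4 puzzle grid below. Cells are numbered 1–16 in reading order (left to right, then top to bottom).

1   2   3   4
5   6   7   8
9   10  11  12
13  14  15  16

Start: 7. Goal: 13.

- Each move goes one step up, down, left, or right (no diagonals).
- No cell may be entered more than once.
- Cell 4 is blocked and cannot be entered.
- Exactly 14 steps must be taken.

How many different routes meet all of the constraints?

Need simple routes of exactly 14 moves from 7 to 13 (Manhattan distance 4, so 5 moves are spent on a detour and 5 undoing it).
No route satisfies every constraint, so the count is 0.

0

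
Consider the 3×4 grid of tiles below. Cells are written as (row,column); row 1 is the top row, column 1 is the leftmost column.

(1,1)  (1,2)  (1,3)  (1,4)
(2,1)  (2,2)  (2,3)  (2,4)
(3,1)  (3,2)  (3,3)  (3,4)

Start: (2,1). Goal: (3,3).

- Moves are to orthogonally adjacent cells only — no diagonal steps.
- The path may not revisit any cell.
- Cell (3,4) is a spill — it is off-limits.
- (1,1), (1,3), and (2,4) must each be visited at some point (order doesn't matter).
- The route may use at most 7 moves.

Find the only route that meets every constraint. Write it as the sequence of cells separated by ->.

The budget equals the shortest possible length, so every move has to be on a shortest route through the required cells.
Route from (2,1): up to (1,1), 3× right (reaching (1,4)), down to (2,4), left to (2,3), down to (3,3) — 7 moves in all.
Check: all required cells visited; 7 ≤ 7 moves.

(2,1) -> (1,1) -> (1,2) -> (1,3) -> (1,4) -> (2,4) -> (2,3) -> (3,3)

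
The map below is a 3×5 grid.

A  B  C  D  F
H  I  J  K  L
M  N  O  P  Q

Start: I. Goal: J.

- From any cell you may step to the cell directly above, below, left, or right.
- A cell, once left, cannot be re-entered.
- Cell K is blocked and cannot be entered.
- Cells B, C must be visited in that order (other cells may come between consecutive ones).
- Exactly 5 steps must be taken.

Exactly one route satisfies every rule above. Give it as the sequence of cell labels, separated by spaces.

The waypoints must appear in the order B, C, with no cell reused.
Route from I: left 1 to H, up 1 to A, right 2 to C, down 1 to J — 5 moves in all.
Check: order respected (B at step 3, C at step 4); 5 moves as required.

I H A B C J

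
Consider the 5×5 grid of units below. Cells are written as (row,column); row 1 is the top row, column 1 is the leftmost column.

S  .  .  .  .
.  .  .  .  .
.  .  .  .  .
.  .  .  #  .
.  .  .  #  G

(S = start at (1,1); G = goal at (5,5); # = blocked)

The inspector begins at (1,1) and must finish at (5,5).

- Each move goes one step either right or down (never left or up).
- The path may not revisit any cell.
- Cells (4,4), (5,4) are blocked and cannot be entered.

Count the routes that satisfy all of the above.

15

A right/down-only route from (1,1) to (5,5) makes exactly 4 down-moves and 4 right-moves in some order.
With no other constraints that would be C(8,4) = 70 routes.
Subtract routes through each blocked cell (inclusion–exclusion for overlaps): − through (4,4): 40 − through (5,4): 35 + through (4,4)&(5,4): 20 → 15.
That gives 15 routes.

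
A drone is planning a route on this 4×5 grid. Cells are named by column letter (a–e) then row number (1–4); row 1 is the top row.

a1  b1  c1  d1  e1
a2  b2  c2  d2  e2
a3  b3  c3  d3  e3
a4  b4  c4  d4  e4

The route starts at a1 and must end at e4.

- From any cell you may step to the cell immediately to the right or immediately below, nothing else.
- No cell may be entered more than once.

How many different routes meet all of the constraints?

A right/down-only route from a1 to e4 makes exactly 3 down-moves and 4 right-moves in some order.
With no other constraints that would be C(7,3) = 35 routes.
That gives 35 routes.

35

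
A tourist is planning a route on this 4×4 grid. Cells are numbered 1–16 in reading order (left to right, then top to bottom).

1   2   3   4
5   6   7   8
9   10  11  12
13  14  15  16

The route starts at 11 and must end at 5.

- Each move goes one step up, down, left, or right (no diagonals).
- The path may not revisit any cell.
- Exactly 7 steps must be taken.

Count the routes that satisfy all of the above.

18

Need simple routes of exactly 7 moves from 11 to 5 (Manhattan distance 3, so 2 moves are spent on a detour and 2 undoing it).
Branch systematically from the start, pruning whenever the remaining move budget drops below the Manhattan distance to 5 or differs from it in parity. Grouping the completions by first move — via 7: 4; via 15: 3; via 10: 1; via 12: 10 — and summing: 4 + 3 + 1 + 10 = 18.
That gives 18 routes.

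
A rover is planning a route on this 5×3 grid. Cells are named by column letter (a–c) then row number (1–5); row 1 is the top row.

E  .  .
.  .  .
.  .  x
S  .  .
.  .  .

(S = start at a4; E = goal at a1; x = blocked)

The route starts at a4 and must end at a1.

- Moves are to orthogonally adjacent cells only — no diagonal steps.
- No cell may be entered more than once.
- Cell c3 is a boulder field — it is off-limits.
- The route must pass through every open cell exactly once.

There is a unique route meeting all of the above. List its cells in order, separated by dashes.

Need to visit all 14 open cells exactly once, starting at a4 and ending at a1.
Cell c4 has only two open neighbours (c5 and b4), so the path must pass straight through it: one of those is the cell it's entered from and the other is where it exits.
Route from a4: down to a5, 2× right (reaching c5), up to c4, left to b4, up to b3, left to a3, up to a2, 2× right (reaching c2), up to c1, 2× left (reaching a1) — 13 moves in all.
Check: all 14 open cells covered.

a4 - a5 - b5 - c5 - c4 - b4 - b3 - a3 - a2 - b2 - c2 - c1 - b1 - a1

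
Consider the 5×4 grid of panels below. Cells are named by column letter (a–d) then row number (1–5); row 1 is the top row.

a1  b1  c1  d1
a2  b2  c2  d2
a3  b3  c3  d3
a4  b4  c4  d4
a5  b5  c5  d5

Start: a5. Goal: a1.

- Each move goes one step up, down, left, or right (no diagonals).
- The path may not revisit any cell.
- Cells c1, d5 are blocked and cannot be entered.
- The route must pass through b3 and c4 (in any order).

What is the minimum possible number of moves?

8

Any route passes through b3 and c4 in some order between a5 and a1. Summing Manhattan distances along each leg and taking the cheapest ordering (a5 → c4 → b3 → a1) gives a lower bound of 3 + 2 + 3 = 8 moves.
A route of 8 moves achieves this: a5 → a4 → b4 → c4 → c3 → b3 → b2 → b1 → a1.
Since 8 matches the lower bound, it is optimal.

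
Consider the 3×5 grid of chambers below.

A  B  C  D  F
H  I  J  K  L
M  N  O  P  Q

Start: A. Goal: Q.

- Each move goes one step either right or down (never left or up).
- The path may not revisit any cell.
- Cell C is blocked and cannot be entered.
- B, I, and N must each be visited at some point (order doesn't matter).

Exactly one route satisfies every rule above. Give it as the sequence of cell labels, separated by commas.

A, B, I, N, O, P, Q

Moves only go right or down, so the column and row indices never decrease.
Route from A: right 1 to B, down 2 to N, right 3 to Q — 6 moves in all.
Check: all required cells visited.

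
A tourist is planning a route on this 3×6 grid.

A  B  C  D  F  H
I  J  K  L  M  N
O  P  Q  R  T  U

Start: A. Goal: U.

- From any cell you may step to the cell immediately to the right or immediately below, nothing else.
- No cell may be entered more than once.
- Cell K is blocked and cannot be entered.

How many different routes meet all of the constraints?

9

A right/down-only route from A to U makes exactly 2 down-moves and 5 right-moves in some order.
With no other constraints that would be C(7,2) = 21 routes.
Subtract routes through each blocked cell (inclusion–exclusion for overlaps): − through K: 12 → 9.
That gives 9 routes.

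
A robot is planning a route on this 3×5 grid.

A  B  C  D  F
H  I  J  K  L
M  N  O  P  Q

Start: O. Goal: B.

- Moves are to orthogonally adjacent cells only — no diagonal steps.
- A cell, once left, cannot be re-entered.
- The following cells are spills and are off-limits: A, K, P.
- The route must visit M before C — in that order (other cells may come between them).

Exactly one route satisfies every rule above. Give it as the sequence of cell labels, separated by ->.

O -> N -> M -> H -> I -> J -> C -> B

The waypoints must appear in the order M, C, with no cell reused.
Route from O: left 2 to M, up 1 to H, right 2 to J, up 1 to C, left 1 to B — 7 moves in all.
Check: order respected (M at step 2, C at step 6).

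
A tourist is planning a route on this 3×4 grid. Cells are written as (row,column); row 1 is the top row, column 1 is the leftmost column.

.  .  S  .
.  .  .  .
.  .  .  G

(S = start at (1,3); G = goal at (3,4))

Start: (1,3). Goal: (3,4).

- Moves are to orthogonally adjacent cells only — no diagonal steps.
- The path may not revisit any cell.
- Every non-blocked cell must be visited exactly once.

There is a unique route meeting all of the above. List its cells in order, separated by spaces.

Need to visit all 12 open cells exactly once, starting at (1,3) and ending at (3,4).
Route from (1,3): right 1 to (1,4), down 1 to (2,4), left 2 to (2,2), up 1 to (1,2), left 1 to (1,1), down 2 to (3,1), right 3 to (3,4) — 11 moves in all.
Check: all 12 open cells covered.

(1,3) (1,4) (2,4) (2,3) (2,2) (1,2) (1,1) (2,1) (3,1) (3,2) (3,3) (3,4)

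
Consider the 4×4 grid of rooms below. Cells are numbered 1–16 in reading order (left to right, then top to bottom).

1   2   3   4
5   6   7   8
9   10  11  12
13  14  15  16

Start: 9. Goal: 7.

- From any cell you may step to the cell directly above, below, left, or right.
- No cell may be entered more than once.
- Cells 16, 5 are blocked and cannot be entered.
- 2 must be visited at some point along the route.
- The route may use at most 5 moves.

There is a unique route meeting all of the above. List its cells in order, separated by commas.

9, 10, 6, 2, 3, 7

Any route must reach 2 and still end at 7 within 5 moves, so the order of the required stops is forced.
Route from 9: right 1 to 10, up 2 to 2, right 1 to 3, down 1 to 7 — 5 moves in all.
Check: all required cells visited; 5 ≤ 5 moves.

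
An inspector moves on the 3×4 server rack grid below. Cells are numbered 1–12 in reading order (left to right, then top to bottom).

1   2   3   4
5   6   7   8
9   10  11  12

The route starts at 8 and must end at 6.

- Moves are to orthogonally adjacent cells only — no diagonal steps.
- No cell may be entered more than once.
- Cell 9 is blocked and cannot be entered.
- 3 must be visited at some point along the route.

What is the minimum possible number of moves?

Any route passes through 3 somewhere between 8 and 6. Summing Manhattan distances along the two legs (8 → 3 → 6) gives a lower bound of 2 + 2 = 4 moves.
A route of 4 moves achieves this: 8 → 4 → 3 → 7 → 6.
Since 4 matches the lower bound, it is optimal.

4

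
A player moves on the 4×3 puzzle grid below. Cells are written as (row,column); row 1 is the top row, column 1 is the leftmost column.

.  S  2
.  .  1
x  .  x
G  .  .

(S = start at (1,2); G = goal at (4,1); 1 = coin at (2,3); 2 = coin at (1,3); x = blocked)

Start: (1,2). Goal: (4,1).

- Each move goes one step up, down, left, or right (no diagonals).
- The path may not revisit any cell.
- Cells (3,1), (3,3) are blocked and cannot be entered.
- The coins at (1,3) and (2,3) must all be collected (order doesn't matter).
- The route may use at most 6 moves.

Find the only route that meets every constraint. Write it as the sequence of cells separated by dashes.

(1,2) - (1,3) - (2,3) - (2,2) - (3,2) - (4,2) - (4,1)

The budget equals the shortest possible length, so every move has to be on a shortest route through the required cells.
Route from (1,2): right 1 to (1,3), down 1 to (2,3), left 1 to (2,2), down 2 to (4,2), left 1 to (4,1) — 6 moves in all.
Check: all required cells visited; 6 ≤ 6 moves.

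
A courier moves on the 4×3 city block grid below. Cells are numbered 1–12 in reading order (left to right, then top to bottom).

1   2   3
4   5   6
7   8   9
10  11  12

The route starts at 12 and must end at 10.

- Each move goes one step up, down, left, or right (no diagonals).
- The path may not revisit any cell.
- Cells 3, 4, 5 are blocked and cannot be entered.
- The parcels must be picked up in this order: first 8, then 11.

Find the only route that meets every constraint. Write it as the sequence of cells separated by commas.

The waypoints must appear in the order 8, 11, with no cell reused.
Route from 12: up 1 to 9, left 1 to 8, down 1 to 11, left 1 to 10 — 4 moves in all.
Check: order respected (8 at step 2, 11 at step 3).

12, 9, 8, 11, 10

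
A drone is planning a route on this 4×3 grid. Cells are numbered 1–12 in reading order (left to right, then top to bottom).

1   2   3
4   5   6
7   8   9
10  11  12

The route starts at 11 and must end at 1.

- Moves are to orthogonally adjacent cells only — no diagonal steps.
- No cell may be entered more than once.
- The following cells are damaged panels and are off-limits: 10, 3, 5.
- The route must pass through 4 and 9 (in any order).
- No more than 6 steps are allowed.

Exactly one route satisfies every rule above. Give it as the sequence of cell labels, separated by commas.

11, 12, 9, 8, 7, 4, 1

Any route must reach 4 and 9 and still end at 1 within 6 moves, so the order of the required stops is forced.
Route from 11: right to 12, up to 9, 2× left (reaching 7), 2× up (reaching 1) — 6 moves in all.
Check: all required cells visited; 6 ≤ 6 moves.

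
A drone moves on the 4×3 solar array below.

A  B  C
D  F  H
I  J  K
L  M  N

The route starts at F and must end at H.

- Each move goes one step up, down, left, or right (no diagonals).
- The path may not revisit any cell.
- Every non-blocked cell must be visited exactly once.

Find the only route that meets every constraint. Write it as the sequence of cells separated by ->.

Need to visit all 12 open cells exactly once, starting at F and ending at H.
Cell L has only two open neighbours (I and M), so the path must pass straight through it: one of those is the cell it's entered from and the other is where it exits.
Route from F: down to J, right to K, down to N, 2× left (reaching L), 3× up (reaching A), 2× right (reaching C), down to H — 11 moves in all.
Check: all 12 open cells covered.

F -> J -> K -> N -> M -> L -> I -> D -> A -> B -> C -> H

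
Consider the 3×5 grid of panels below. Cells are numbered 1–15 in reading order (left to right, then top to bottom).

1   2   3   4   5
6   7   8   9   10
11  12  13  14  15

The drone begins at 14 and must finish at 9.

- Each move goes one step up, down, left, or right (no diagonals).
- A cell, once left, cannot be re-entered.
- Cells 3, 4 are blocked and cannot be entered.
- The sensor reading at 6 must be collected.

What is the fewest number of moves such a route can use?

7

Any route passes through 6 somewhere between 14 and 9. Summing Manhattan distances along the two legs (14 → 6 → 9) gives a lower bound of 4 + 3 = 7 moves.
A route of 7 moves achieves this: 14 → 13 → 12 → 11 → 6 → 7 → 8 → 9.
Since 7 matches the lower bound, it is optimal.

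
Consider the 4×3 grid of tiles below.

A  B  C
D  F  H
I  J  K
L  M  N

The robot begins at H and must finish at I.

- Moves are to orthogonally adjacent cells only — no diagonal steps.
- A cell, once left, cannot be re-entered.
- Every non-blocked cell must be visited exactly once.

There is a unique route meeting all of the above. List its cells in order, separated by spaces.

H C B A D F J K N M L I

Need to visit all 12 open cells exactly once, starting at H and ending at I.
Cell N has only two open neighbours (K and M), so the path must pass straight through it: one of those is the cell it's entered from and the other is where it exits.
Route from H: up to C, 2× left (reaching A), down to D, right to F, down to J, right to K, down to N, 2× left (reaching L), up to I — 11 moves in all.
Check: all 12 open cells covered.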